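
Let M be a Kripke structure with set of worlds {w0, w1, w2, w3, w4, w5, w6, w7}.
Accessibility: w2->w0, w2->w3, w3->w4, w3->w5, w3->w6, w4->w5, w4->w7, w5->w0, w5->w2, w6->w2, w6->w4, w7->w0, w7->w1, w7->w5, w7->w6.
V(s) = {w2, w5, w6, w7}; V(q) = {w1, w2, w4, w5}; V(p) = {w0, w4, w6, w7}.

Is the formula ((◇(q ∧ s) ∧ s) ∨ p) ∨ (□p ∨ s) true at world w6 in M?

Yes

At w6: (◇(q ∧ s) ∧ s) ∨ p is true, □p ∨ s is true, so ((◇(q ∧ s) ∧ s) ∨ p) ∨ (□p ∨ s) is true.
  At w6: ◇(q ∧ s) ∧ s is true, p is true, so (◇(q ∧ s) ∧ s) ∨ p is true.
    At w6: ◇(q ∧ s) is true, s is true, so ◇(q ∧ s) ∧ s is true.
      At w6: ◇(q ∧ s) requires q ∧ s at some successor in {w2, w4}.
        q ∧ s holds at w2, so ◇(q ∧ s) is true at w6.
  At w6: □p is false, s is true, so □p ∨ s is true.
    At w6: □p requires p at every successor {w2, w4}.
      p fails at w2, so □p is false at w6.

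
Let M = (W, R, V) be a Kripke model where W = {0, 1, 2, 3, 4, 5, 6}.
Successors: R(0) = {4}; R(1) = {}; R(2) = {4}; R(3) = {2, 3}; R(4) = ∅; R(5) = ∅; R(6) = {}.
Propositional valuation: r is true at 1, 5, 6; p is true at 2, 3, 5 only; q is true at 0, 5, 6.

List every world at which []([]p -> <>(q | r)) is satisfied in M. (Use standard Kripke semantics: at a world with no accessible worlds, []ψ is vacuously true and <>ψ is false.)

1, 4, 5, 6

Recall that []ψ holds at a world iff ψ holds at every accessible world, and <>ψ holds iff ψ holds at some accessible world.
Let φ = []([]p -> <>(q | r)). Evaluate φ at each world:
  0 (successors {4}): φ is false.
  1 (successors ∅): φ is true.
  2 (successors {4}): φ is false.
  3 (successors {2, 3}): φ is false.
  4 (successors ∅): φ is true.
  5 (successors ∅): φ is true.
  6 (successors ∅): φ is true.
For instance, at 2:
  At 2: []([]p -> <>(q | r)) requires []p -> <>(q | r) at every successor {4}.
    []p -> <>(q | r) fails at 4, so []([]p -> <>(q | r)) is false at 2.
      At 4: []p is true, <>(q | r) is false, so []p -> <>(q | r) is false.
Satisfying worlds: {1, 4, 5, 6}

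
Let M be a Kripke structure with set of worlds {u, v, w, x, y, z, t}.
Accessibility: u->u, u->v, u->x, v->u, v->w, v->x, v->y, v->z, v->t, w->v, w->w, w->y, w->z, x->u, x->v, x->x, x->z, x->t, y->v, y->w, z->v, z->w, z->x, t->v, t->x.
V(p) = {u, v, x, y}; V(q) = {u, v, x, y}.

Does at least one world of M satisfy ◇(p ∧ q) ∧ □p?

Yes

Recall that □ψ holds at a world iff ψ holds at every accessible world, and ◇ψ holds iff ψ holds at some accessible world.
Let φ = ◇(p ∧ q) ∧ □p. Evaluate φ at each world:
  u (successors {u, v, x}): φ is true.
  v (successors {u, w, x, y, z, t}): φ is false.
  w (successors {v, w, y, z}): φ is false.
  x (successors {u, v, x, z, t}): φ is false.
  y (successors {v, w}): φ is false.
  z (successors {v, w, x}): φ is false.
  t (successors {v, x}): φ is true.
Detail at u (witness):
  At u: ◇(p ∧ q) is true, □p is true, so ◇(p ∧ q) ∧ □p is true.
    At u: ◇(p ∧ q) requires p ∧ q at some successor in {u, v, x}.
      p ∧ q holds at u, so ◇(p ∧ q) is true at u.
    At u: □p requires p at every successor {u, v, x}.
      At u: p is true.
      At v: p is true.
      At x: p is true.
    So □p is true at u.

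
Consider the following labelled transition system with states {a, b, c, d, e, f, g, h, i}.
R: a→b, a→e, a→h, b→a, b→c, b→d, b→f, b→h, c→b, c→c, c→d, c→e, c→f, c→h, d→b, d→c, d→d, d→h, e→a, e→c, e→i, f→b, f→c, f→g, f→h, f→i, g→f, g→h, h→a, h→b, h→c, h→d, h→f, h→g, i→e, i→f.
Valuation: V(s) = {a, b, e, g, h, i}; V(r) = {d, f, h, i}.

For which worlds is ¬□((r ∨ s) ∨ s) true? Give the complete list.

Recall that □ψ holds at a world iff ψ holds at every accessible world, and ◇ψ holds iff ψ holds at some accessible world.
Let φ = ¬□((r ∨ s) ∨ s). Evaluate φ at each world:
  a (successors {b, e, h}): φ is false.
  b (successors {a, c, d, f, h}): φ is true.
  c (successors {b, c, d, e, f, h}): φ is true.
  d (successors {b, c, d, h}): φ is true.
  e (successors {a, c, i}): φ is true.
  f (successors {b, c, g, h, i}): φ is true.
  g (successors {f, h}): φ is false.
  h (successors {a, b, c, d, f, g}): φ is true.
  i (successors {e, f}): φ is false.
For instance, at c:
  At c: □((r ∨ s) ∨ s) is false, so ¬□((r ∨ s) ∨ s) is true.
    At c: □((r ∨ s) ∨ s) requires (r ∨ s) ∨ s at every successor {b, c, d, e, f, h}.
      (r ∨ s) ∨ s fails at c, so □((r ∨ s) ∨ s) is false at c.
Satisfying worlds: {b, c, d, e, f, h}

b, c, d, e, f, h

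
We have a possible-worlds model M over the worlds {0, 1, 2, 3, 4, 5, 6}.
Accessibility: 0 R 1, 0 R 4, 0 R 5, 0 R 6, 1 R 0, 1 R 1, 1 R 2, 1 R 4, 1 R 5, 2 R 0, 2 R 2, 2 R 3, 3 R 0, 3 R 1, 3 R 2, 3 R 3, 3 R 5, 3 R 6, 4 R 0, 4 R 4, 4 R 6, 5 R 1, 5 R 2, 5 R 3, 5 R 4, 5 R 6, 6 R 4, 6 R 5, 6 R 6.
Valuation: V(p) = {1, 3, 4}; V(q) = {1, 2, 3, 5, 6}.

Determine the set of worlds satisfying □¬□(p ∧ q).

Recall that □ψ holds at a world iff ψ holds at every accessible world, and ◇ψ holds iff ψ holds at some accessible world.
Let φ = □¬□(p ∧ q). Evaluate φ at each world:
  0 (successors {1, 4, 5, 6}): φ is true.
  1 (successors {0, 1, 2, 4, 5}): φ is true.
  2 (successors {0, 2, 3}): φ is true.
  3 (successors {0, 1, 2, 3, 5, 6}): φ is true.
  4 (successors {0, 4, 6}): φ is true.
  5 (successors {1, 2, 3, 4, 6}): φ is true.
  6 (successors {4, 5, 6}): φ is true.
For instance, at 3:
  At 3: □¬□(p ∧ q) requires ¬□(p ∧ q) at every successor {0, 1, 2, 3, 5, 6}.
    At 0: ¬□(p ∧ q) is true.
    At 1: ¬□(p ∧ q) is true.
    At 2: ¬□(p ∧ q) is true.
    At 3: ¬□(p ∧ q) is true.
    At 5: ¬□(p ∧ q) is true.
    At 6: ¬□(p ∧ q) is true.
  So □¬□(p ∧ q) is true at 3.
Satisfying worlds: {0, 1, 2, 3, 4, 5, 6}

0, 1, 2, 3, 4, 5, 6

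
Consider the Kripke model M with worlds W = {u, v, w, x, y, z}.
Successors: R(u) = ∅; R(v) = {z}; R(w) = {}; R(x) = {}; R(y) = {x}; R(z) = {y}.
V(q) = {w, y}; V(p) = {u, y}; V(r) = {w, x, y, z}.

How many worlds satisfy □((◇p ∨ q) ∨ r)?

Recall that □ψ holds at a world iff ψ holds at every accessible world, and ◇ψ holds iff ψ holds at some accessible world.
Let φ = □((◇p ∨ q) ∨ r). Evaluate φ at each world:
  u (successors ∅): φ is true.
  v (successors {z}): φ is true.
  w (successors ∅): φ is true.
  x (successors ∅): φ is true.
  y (successors {x}): φ is true.
  z (successors {y}): φ is true.
For instance, at z:
  At z: □((◇p ∨ q) ∨ r) requires (◇p ∨ q) ∨ r at every successor {y}.
      At y: ◇p ∨ q is true, r is true, so (◇p ∨ q) ∨ r is true.
  So □((◇p ∨ q) ∨ r) is true at z.
Satisfying worlds: {u, v, w, x, y, z}

6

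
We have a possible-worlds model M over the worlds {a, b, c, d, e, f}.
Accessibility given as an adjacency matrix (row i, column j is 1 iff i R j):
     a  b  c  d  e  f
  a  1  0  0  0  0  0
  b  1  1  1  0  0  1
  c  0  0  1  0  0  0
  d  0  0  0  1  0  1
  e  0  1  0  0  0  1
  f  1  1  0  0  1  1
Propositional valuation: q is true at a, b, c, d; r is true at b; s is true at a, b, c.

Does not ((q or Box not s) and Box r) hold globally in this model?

Yes

Let φ = not ((q or Box not s) and Box r). Evaluate φ at each world:
  a (successors {a}): φ is true.
  b (successors {a, b, c, f}): φ is true.
  c (successors {c}): φ is true.
  d (successors {d, f}): φ is true.
  e (successors {b, f}): φ is true.
  f (successors {a, b, e, f}): φ is true.
For instance, at c:
  At c: (q or Box not s) and Box r is false, so not ((q or Box not s) and Box r) is true.
    At c: q or Box not s is true, Box r is false, so (q or Box not s) and Box r is false.
      At c: q is true, Box not s is false, so q or Box not s is true.
      At c: Box r requires r at every successor {c}.
        r fails at c, so Box r is false at c.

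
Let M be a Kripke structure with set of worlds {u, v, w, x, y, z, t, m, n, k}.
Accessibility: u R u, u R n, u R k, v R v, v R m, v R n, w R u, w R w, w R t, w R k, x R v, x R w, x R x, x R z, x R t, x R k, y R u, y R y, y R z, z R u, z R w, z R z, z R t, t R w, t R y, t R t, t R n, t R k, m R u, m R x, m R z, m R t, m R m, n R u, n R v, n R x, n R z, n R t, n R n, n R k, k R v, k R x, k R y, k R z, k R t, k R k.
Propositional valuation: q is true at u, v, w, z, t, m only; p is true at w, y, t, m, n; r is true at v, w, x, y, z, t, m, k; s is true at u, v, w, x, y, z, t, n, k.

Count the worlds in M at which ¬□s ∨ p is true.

6

Let φ = ¬□s ∨ p. Evaluate φ at each world:
  u (successors {u, n, k}): φ is false.
  v (successors {v, m, n}): φ is true.
  w (successors {u, w, t, k}): φ is true.
  x (successors {v, w, x, z, t, k}): φ is false.
  y (successors {u, y, z}): φ is true.
  z (successors {u, w, z, t}): φ is false.
  t (successors {w, y, t, n, k}): φ is true.
  m (successors {u, x, z, t, m}): φ is true.
  n (successors {u, v, x, z, t, n, k}): φ is true.
  k (successors {v, x, y, z, t, k}): φ is false.
For instance, at y:
  At y: ¬□s is false, p is true, so ¬□s ∨ p is true.
    At y: □s is true, so ¬□s is false.
      At y: □s requires s at every successor {u, y, z}.
        At u: s is true.
        At y: s is true.
        At z: s is true.
      So □s is true at y.
Satisfying worlds: {v, w, y, t, m, n}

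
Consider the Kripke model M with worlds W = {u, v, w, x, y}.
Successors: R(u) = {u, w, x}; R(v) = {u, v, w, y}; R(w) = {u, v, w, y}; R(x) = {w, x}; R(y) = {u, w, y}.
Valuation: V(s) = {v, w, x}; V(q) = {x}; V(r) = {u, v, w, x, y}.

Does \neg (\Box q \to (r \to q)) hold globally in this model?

No

Let φ = \neg (\Box q \to (r \to q)). Evaluate φ at each world:
  u (successors {u, w, x}): φ is false.
  v (successors {u, v, w, y}): φ is false.
  w (successors {u, v, w, y}): φ is false.
  x (successors {w, x}): φ is false.
  y (successors {u, w, y}): φ is false.
Detail at u (counterexample):
  At u: \Box q \to (r \to q) is true, so \neg (\Box q \to (r \to q)) is false.
    At u: \Box q is false, r \to q is false, so \Box q \to (r \to q) is true.
      At u: \Box q requires q at every successor {u, w, x}.
        q fails at u, so \Box q is false at u.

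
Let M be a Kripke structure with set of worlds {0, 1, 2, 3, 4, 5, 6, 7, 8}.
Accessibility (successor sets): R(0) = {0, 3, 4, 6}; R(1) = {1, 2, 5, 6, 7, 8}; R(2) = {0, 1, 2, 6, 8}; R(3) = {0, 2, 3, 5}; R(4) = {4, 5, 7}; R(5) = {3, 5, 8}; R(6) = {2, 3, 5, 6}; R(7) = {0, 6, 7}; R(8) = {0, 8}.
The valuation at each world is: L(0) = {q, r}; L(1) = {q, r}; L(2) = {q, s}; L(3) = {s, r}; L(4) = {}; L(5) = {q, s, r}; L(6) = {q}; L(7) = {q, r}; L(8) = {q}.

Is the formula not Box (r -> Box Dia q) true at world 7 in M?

Recall that Box ψ holds at a world iff ψ holds at every accessible world, and Dia ψ holds iff ψ holds at some accessible world.
At 7: Box (r -> Box Dia q) is true, so not Box (r -> Box Dia q) is false.
  At 7: Box (r -> Box Dia q) requires r -> Box Dia q at every successor {0, 6, 7}.
      At 0: r is true, Box Dia q is true, so r -> Box Dia q is true.
      At 6: r is false, Box Dia q is true, so r -> Box Dia q is true.
      At 7: r is true, Box Dia q is true, so r -> Box Dia q is true.
  So Box (r -> Box Dia q) is true at 7.

No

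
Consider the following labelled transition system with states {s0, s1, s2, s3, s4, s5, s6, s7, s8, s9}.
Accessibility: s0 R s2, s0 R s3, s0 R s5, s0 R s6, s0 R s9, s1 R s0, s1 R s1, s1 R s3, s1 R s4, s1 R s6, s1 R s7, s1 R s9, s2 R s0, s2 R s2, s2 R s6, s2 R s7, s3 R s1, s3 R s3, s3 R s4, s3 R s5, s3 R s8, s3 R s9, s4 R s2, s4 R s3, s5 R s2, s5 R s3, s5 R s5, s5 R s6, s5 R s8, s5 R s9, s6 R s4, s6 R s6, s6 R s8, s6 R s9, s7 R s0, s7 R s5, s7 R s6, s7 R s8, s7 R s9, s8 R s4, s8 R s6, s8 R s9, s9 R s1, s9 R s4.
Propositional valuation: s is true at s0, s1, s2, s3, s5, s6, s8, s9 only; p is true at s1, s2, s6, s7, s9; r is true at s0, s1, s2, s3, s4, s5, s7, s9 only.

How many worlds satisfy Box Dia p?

10

Let φ = Box Dia p. Evaluate φ at each world:
  s0 (successors {s2, s3, s5, s6, s9}): φ is true.
  s1 (successors {s0, s1, s3, s4, s6, s7, s9}): φ is true.
  s2 (successors {s0, s2, s6, s7}): φ is true.
  s3 (successors {s1, s3, s4, s5, s8, s9}): φ is true.
  s4 (successors {s2, s3}): φ is true.
  s5 (successors {s2, s3, s5, s6, s8, s9}): φ is true.
  s6 (successors {s4, s6, s8, s9}): φ is true.
  s7 (successors {s0, s5, s6, s8, s9}): φ is true.
  s8 (successors {s4, s6, s9}): φ is true.
  s9 (successors {s1, s4}): φ is true.
For instance, at s6:
  At s6: Box Dia p requires Dia p at every successor {s4, s6, s8, s9}.
    At s4: Dia p is true.
    At s6: Dia p is true.
    At s8: Dia p is true.
    At s9: Dia p is true.
  So Box Dia p is true at s6.
Satisfying worlds: {s0, s1, s2, s3, s4, s5, s6, s7, s8, s9}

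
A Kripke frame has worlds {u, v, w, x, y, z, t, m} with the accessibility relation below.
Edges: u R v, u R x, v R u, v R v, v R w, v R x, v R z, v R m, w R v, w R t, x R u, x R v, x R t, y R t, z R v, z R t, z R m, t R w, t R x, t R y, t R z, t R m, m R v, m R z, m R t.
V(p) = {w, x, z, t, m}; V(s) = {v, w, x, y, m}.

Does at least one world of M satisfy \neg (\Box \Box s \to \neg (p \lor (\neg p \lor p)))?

No

Let φ = \neg (\Box \Box s \to \neg (p \lor (\neg p \lor p))). Evaluate φ at each world:
  u (successors {v, x}): φ is false.
  v (successors {u, v, w, x, z, m}): φ is false.
  w (successors {v, t}): φ is false.
  x (successors {u, v, t}): φ is false.
  y (successors {t}): φ is false.
  z (successors {v, t, m}): φ is false.
  t (successors {w, x, y, z, m}): φ is false.
  m (successors {v, z, t}): φ is false.
For instance, at x:
  At x: \Box \Box s \to \neg (p \lor (\neg p \lor p)) is true, so \neg (\Box \Box s \to \neg (p \lor (\neg p \lor p))) is false.
    At x: \Box \Box s is false, \neg (p \lor (\neg p \lor p)) is false, so \Box \Box s \to \neg (p \lor (\neg p \lor p)) is true.
      At x: \Box \Box s requires \Box s at every successor {u, v, t}.
        \Box s fails at v, so \Box \Box s is false at x.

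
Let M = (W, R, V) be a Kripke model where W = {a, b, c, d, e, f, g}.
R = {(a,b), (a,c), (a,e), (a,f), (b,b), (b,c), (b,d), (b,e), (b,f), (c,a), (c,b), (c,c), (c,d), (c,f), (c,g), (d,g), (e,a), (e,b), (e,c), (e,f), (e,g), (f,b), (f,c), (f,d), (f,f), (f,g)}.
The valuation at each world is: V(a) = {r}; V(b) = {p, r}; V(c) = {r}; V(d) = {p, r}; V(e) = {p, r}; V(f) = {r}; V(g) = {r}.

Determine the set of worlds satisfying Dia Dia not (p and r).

a, b, c, e, f

Let φ = Dia Dia not (p and r). Evaluate φ at each world:
  a (successors {b, c, e, f}): φ is true.
  b (successors {b, c, d, e, f}): φ is true.
  c (successors {a, b, c, d, f, g}): φ is true.
  d (successors {g}): φ is false.
  e (successors {a, b, c, f, g}): φ is true.
  f (successors {b, c, d, f, g}): φ is true.
  g (successors ∅): φ is false.
For instance, at a:
  At a: Dia Dia not (p and r) requires Dia not (p and r) at some successor in {b, c, e, f}.
    Dia not (p and r) holds at b, so Dia Dia not (p and r) is true at a.
      At b: Dia not (p and r) requires not (p and r) at some successor in {b, c, d, e, f}.
        not (p and r) holds at c, so Dia not (p and r) is true at b.
Satisfying worlds: {a, b, c, e, f}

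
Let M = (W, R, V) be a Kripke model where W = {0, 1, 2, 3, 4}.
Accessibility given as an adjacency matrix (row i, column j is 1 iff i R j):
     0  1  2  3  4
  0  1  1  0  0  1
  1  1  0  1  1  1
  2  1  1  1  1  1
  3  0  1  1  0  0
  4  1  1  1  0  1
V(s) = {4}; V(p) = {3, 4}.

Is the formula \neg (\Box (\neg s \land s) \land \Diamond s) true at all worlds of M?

Yes

Recall that \Box ψ holds at a world iff ψ holds at every accessible world, and \Diamond ψ holds iff ψ holds at some accessible world.
Let φ = \neg (\Box (\neg s \land s) \land \Diamond s). Evaluate φ at each world:
  0 (successors {0, 1, 4}): φ is true.
  1 (successors {0, 2, 3, 4}): φ is true.
  2 (successors {0, 1, 2, 3, 4}): φ is true.
  3 (successors {1, 2}): φ is true.
  4 (successors {0, 1, 2, 4}): φ is true.
For instance, at 1:
  At 1: \Box (\neg s \land s) \land \Diamond s is false, so \neg (\Box (\neg s \land s) \land \Diamond s) is true.
    At 1: \Box (\neg s \land s) is false, \Diamond s is true, so \Box (\neg s \land s) \land \Diamond s is false.
      At 1: \Box (\neg s \land s) requires \neg s \land s at every successor {0, 2, 3, 4}.
        \neg s \land s fails at 0, so \Box (\neg s \land s) is false at 1.
      At 1: \Diamond s requires s at some successor in {0, 2, 3, 4}.
        s holds at 4, so \Diamond s is true at 1.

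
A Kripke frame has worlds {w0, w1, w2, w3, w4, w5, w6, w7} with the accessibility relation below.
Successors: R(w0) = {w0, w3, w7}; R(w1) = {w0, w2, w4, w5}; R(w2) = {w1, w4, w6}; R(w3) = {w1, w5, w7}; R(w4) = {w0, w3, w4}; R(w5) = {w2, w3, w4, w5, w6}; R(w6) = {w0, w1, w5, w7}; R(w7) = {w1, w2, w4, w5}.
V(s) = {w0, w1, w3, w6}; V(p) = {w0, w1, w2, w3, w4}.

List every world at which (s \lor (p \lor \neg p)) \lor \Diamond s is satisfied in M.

Let φ = (s \lor (p \lor \neg p)) \lor \Diamond s. Evaluate φ at each world:
  w0 (successors {w0, w3, w7}): φ is true.
  w1 (successors {w0, w2, w4, w5}): φ is true.
  w2 (successors {w1, w4, w6}): φ is true.
  w3 (successors {w1, w5, w7}): φ is true.
  w4 (successors {w0, w3, w4}): φ is true.
  w5 (successors {w2, w3, w4, w5, w6}): φ is true.
  w6 (successors {w0, w1, w5, w7}): φ is true.
  w7 (successors {w1, w2, w4, w5}): φ is true.
For instance, at w7:
  At w7: s \lor (p \lor \neg p) is true, \Diamond s is true, so (s \lor (p \lor \neg p)) \lor \Diamond s is true.
    At w7: \Diamond s requires s at some successor in {w1, w2, w4, w5}.
      s holds at w1, so \Diamond s is true at w7.
Satisfying worlds: {w0, w1, w2, w3, w4, w5, w6, w7}

w0, w1, w2, w3, w4, w5, w6, w7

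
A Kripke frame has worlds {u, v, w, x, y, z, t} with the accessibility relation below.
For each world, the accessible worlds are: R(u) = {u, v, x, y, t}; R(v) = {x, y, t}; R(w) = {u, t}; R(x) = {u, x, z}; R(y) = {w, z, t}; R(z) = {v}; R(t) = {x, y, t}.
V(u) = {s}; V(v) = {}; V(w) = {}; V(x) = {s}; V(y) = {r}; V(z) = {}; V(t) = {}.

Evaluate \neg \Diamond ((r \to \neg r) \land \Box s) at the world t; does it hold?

Yes

At t: \Diamond ((r \to \neg r) \land \Box s) is false, so \neg \Diamond ((r \to \neg r) \land \Box s) is true.
  At t: \Diamond ((r \to \neg r) \land \Box s) requires (r \to \neg r) \land \Box s at some successor in {x, y, t}.
    At x: (r \to \neg r) \land \Box s is false.
    At y: (r \to \neg r) \land \Box s is false.
    At t: (r \to \neg r) \land \Box s is false.
  So \Diamond ((r \to \neg r) \land \Box s) is false at t.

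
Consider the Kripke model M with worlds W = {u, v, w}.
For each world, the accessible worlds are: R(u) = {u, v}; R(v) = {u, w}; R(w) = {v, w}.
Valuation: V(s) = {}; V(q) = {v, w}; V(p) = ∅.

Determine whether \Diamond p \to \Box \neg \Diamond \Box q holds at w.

At w: \Diamond p is false, \Box \neg \Diamond \Box q is false, so \Diamond p \to \Box \neg \Diamond \Box q is true.
  At w: \Diamond p requires p at some successor in {v, w}.
    At v: p is false.
    At w: p is false.
  So \Diamond p is false at w.
  At w: \Box \neg \Diamond \Box q requires \neg \Diamond \Box q at every successor {v, w}.
    \neg \Diamond \Box q fails at v, so \Box \neg \Diamond \Box q is false at w.
      At v: \Diamond \Box q is true, so \neg \Diamond \Box q is false.

Yes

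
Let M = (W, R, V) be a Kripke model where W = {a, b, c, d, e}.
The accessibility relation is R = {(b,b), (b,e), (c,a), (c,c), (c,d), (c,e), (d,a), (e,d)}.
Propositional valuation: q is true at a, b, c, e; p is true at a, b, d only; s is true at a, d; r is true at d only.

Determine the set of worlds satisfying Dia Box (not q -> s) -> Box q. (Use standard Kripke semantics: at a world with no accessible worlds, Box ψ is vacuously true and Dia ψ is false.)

Recall that Box ψ holds at a world iff ψ holds at every accessible world, and Dia ψ holds iff ψ holds at some accessible world.
Let φ = Dia Box (not q -> s) -> Box q. Evaluate φ at each world:
  a (successors ∅): φ is true.
  b (successors {b, e}): φ is true.
  c (successors {a, c, d, e}): φ is false.
  d (successors {a}): φ is true.
  e (successors {d}): φ is false.
For instance, at d:
  At d: Dia Box (not q -> s) is true, Box q is true, so Dia Box (not q -> s) -> Box q is true.
    At d: Dia Box (not q -> s) requires Box (not q -> s) at some successor in {a}.
      Box (not q -> s) holds at a, so Dia Box (not q -> s) is true at d.
    At d: Box q requires q at every successor {a}.
      At a: q is true.
    So Box q is true at d.
Satisfying worlds: {a, b, d}

a, b, d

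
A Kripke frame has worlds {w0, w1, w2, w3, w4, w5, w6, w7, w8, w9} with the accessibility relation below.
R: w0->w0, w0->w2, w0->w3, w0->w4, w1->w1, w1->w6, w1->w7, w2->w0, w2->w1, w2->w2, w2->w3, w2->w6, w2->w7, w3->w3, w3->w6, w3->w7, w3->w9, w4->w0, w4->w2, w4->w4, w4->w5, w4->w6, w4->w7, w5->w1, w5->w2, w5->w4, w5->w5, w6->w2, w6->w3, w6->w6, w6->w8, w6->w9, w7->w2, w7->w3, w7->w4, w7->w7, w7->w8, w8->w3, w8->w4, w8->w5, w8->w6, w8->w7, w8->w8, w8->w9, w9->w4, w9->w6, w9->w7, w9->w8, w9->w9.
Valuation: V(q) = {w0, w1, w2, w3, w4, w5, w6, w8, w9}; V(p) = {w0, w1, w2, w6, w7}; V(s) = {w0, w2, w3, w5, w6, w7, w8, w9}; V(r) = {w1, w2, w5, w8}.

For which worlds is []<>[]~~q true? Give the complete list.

w0, w5, w6

Let φ = []<>[]~~q. Evaluate φ at each world:
  w0 (successors {w0, w2, w3, w4}): φ is true.
  w1 (successors {w1, w6, w7}): φ is false.
  w2 (successors {w0, w1, w2, w3, w6, w7}): φ is false.
  w3 (successors {w3, w6, w7, w9}): φ is false.
  w4 (successors {w0, w2, w4, w5, w6, w7}): φ is false.
  w5 (successors {w1, w2, w4, w5}): φ is true.
  w6 (successors {w2, w3, w6, w8, w9}): φ is true.
  w7 (successors {w2, w3, w4, w7, w8}): φ is false.
  w8 (successors {w3, w4, w5, w6, w7, w8, w9}): φ is false.
  w9 (successors {w4, w6, w7, w8, w9}): φ is false.
For instance, at w0:
  At w0: []<>[]~~q requires <>[]~~q at every successor {w0, w2, w3, w4}.
    At w0: <>[]~~q is true.
    At w2: <>[]~~q is true.
    At w3: <>[]~~q is true.
    At w4: <>[]~~q is true.
  So []<>[]~~q is true at w0.
Satisfying worlds: {w0, w5, w6}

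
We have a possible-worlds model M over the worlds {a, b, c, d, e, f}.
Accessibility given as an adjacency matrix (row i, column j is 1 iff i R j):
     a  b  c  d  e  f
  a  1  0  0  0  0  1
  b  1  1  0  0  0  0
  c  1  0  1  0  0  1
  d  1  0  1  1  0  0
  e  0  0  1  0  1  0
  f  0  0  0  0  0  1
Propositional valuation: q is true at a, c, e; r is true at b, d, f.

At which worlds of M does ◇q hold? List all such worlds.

a, b, c, d, e

Let φ = ◇q. Evaluate φ at each world:
  a (successors {a, f}): φ is true.
  b (successors {a, b}): φ is true.
  c (successors {a, c, f}): φ is true.
  d (successors {a, c, d}): φ is true.
  e (successors {c, e}): φ is true.
  f (successors {f}): φ is false.
For instance, at b:
  At b: ◇q requires q at some successor in {a, b}.
    q holds at a, so ◇q is true at b.
Satisfying worlds: {a, b, c, d, e}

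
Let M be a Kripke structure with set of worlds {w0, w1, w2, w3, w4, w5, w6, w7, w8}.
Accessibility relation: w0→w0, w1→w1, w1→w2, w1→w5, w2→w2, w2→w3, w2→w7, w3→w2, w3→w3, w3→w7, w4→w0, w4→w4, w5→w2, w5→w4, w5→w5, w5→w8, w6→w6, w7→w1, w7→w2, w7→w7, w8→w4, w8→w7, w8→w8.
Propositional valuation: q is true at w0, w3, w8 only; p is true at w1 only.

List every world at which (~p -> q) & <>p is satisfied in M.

Let φ = (~p -> q) & <>p. Evaluate φ at each world:
  w0 (successors {w0}): φ is false.
  w1 (successors {w1, w2, w5}): φ is true.
  w2 (successors {w2, w3, w7}): φ is false.
  w3 (successors {w2, w3, w7}): φ is false.
  w4 (successors {w0, w4}): φ is false.
  w5 (successors {w2, w4, w5, w8}): φ is false.
  w6 (successors {w6}): φ is false.
  w7 (successors {w1, w2, w7}): φ is false.
  w8 (successors {w4, w7, w8}): φ is false.
For instance, at w3:
  At w3: ~p -> q is true, <>p is false, so (~p -> q) & <>p is false.
    At w3: <>p requires p at some successor in {w2, w3, w7}.
      At w2: p is false.
      At w3: p is false.
      At w7: p is false.
    So <>p is false at w3.
Satisfying worlds: {w1}

w1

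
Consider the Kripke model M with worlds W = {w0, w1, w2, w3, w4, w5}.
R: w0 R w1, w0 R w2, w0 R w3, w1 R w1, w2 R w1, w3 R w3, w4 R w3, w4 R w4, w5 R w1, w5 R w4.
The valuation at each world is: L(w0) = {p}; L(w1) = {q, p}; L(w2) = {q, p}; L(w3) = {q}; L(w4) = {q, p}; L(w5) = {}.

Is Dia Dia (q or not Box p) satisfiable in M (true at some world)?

Let φ = Dia Dia (q or not Box p). Evaluate φ at each world:
  w0 (successors {w1, w2, w3}): φ is true.
  w1 (successors {w1}): φ is true.
  w2 (successors {w1}): φ is true.
  w3 (successors {w3}): φ is true.
  w4 (successors {w3, w4}): φ is true.
  w5 (successors {w1, w4}): φ is true.
Detail at w0 (witness):
  At w0: Dia Dia (q or not Box p) requires Dia (q or not Box p) at some successor in {w1, w2, w3}.
    Dia (q or not Box p) holds at w1, so Dia Dia (q or not Box p) is true at w0.
      At w1: Dia (q or not Box p) requires q or not Box p at some successor in {w1}.
        q or not Box p holds at w1, so Dia (q or not Box p) is true at w1.

Yes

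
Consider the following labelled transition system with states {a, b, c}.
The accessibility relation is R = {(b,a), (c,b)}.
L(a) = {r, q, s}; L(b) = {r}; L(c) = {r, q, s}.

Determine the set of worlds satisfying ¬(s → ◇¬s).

a

Let φ = ¬(s → ◇¬s). Evaluate φ at each world:
  a (successors ∅): φ is true.
  b (successors {a}): φ is false.
  c (successors {b}): φ is false.
For instance, at c:
  At c: s → ◇¬s is true, so ¬(s → ◇¬s) is false.
    At c: s is true, ◇¬s is true, so s → ◇¬s is true.
      At c: ◇¬s requires ¬s at some successor in {b}.
        ¬s holds at b, so ◇¬s is true at c.
Satisfying worlds: {a}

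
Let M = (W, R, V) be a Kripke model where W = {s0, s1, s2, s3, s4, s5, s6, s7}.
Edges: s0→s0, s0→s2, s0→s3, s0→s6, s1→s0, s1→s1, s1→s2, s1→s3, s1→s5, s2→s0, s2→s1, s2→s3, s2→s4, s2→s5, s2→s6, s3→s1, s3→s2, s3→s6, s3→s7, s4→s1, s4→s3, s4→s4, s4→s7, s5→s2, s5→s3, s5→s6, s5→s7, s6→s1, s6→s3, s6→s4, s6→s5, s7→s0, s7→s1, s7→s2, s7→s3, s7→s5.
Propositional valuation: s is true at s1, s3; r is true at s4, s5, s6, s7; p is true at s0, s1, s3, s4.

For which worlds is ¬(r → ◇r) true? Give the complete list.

Recall that ◇ψ holds at a world iff ψ holds at some accessible world.
Let φ = ¬(r → ◇r). Evaluate φ at each world:
  s0 (successors {s0, s2, s3, s6}): φ is false.
  s1 (successors {s0, s1, s2, s3, s5}): φ is false.
  s2 (successors {s0, s1, s3, s4, s5, s6}): φ is false.
  s3 (successors {s1, s2, s6, s7}): φ is false.
  s4 (successors {s1, s3, s4, s7}): φ is false.
  s5 (successors {s2, s3, s6, s7}): φ is false.
  s6 (successors {s1, s3, s4, s5}): φ is false.
  s7 (successors {s0, s1, s2, s3, s5}): φ is false.
For instance, at s1:
  At s1: r → ◇r is true, so ¬(r → ◇r) is false.
    At s1: r is false, ◇r is true, so r → ◇r is true.
      At s1: ◇r requires r at some successor in {s0, s1, s2, s3, s5}.
        r holds at s5, so ◇r is true at s1.
Satisfying worlds: none.

none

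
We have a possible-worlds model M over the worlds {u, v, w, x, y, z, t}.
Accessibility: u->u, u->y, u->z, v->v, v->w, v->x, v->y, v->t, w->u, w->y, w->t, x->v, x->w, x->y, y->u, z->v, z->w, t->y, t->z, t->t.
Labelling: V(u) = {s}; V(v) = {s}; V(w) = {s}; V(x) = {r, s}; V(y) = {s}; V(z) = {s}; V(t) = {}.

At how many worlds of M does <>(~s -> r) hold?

7

Recall that <>ψ holds at a world iff ψ holds at some accessible world.
Let φ = <>(~s -> r). Evaluate φ at each world:
  u (successors {u, y, z}): φ is true.
  v (successors {v, w, x, y, t}): φ is true.
  w (successors {u, y, t}): φ is true.
  x (successors {v, w, y}): φ is true.
  y (successors {u}): φ is true.
  z (successors {v, w}): φ is true.
  t (successors {y, z, t}): φ is true.
For instance, at v:
  At v: <>(~s -> r) requires ~s -> r at some successor in {v, w, x, y, t}.
    ~s -> r holds at v, so <>(~s -> r) is true at v.
Satisfying worlds: {u, v, w, x, y, z, t}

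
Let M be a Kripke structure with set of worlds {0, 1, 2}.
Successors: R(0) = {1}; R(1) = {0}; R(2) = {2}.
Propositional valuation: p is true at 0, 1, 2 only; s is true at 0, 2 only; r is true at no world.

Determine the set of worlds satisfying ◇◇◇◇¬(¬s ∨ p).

none

Recall that ◇ψ holds at a world iff ψ holds at some accessible world.
Let φ = ◇◇◇◇¬(¬s ∨ p). Evaluate φ at each world:
  0 (successors {1}): φ is false.
  1 (successors {0}): φ is false.
  2 (successors {2}): φ is false.
For instance, at 0:
  At 0: ◇◇◇◇¬(¬s ∨ p) requires ◇◇◇¬(¬s ∨ p) at some successor in {1}.
    At 1: ◇◇◇¬(¬s ∨ p) is false.
  So ◇◇◇◇¬(¬s ∨ p) is false at 0.
Satisfying worlds: none.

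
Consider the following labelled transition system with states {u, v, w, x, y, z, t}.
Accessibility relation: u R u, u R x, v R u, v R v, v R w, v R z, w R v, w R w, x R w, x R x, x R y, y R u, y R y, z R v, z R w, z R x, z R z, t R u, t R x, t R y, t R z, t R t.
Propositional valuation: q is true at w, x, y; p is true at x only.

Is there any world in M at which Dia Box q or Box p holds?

Let φ = Dia Box q or Box p. Evaluate φ at each world:
  u (successors {u, x}): φ is true.
  v (successors {u, v, w, z}): φ is false.
  w (successors {v, w}): φ is false.
  x (successors {w, x, y}): φ is true.
  y (successors {u, y}): φ is false.
  z (successors {v, w, x, z}): φ is true.
  t (successors {u, x, y, z, t}): φ is true.
Detail at u (witness):
  At u: Dia Box q is true, Box p is false, so Dia Box q or Box p is true.
    At u: Dia Box q requires Box q at some successor in {u, x}.
      Box q holds at x, so Dia Box q is true at u.
    At u: Box p requires p at every successor {u, x}.
      p fails at u, so Box p is false at u.

Yes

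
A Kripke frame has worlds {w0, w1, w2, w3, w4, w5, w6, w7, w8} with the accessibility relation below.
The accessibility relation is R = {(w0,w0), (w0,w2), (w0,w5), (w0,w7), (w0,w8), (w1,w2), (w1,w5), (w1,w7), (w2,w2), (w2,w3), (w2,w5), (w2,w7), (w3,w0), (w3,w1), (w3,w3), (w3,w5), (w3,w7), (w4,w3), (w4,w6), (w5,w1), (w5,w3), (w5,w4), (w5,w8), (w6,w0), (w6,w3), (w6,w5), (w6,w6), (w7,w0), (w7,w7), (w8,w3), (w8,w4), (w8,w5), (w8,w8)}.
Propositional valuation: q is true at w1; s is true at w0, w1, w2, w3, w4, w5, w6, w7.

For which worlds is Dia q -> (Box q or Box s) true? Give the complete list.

w0, w1, w2, w3, w4, w6, w7, w8

Let φ = Dia q -> (Box q or Box s). Evaluate φ at each world:
  w0 (successors {w0, w2, w5, w7, w8}): φ is true.
  w1 (successors {w2, w5, w7}): φ is true.
  w2 (successors {w2, w3, w5, w7}): φ is true.
  w3 (successors {w0, w1, w3, w5, w7}): φ is true.
  w4 (successors {w3, w6}): φ is true.
  w5 (successors {w1, w3, w4, w8}): φ is false.
  w6 (successors {w0, w3, w5, w6}): φ is true.
  w7 (successors {w0, w7}): φ is true.
  w8 (successors {w3, w4, w5, w8}): φ is true.
For instance, at w7:
  At w7: Dia q is false, Box q or Box s is true, so Dia q -> (Box q or Box s) is true.
    At w7: Dia q requires q at some successor in {w0, w7}.
      At w0: q is false.
      At w7: q is false.
    So Dia q is false at w7.
    At w7: Box q is false, Box s is true, so Box q or Box s is true.
      At w7: Box q requires q at every successor {w0, w7}.
        q fails at w0, so Box q is false at w7.
      At w7: Box s requires s at every successor {w0, w7}.
        At w0: s is true.
        At w7: s is true.
      So Box s is true at w7.
Satisfying worlds: {w0, w1, w2, w3, w4, w6, w7, w8}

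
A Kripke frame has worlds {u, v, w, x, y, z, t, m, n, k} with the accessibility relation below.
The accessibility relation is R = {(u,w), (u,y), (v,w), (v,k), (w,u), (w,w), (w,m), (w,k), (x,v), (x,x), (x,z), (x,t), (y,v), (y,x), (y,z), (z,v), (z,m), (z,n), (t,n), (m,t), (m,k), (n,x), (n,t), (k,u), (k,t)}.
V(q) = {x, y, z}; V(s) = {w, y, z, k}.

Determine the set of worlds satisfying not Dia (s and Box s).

Let φ = not Dia (s and Box s). Evaluate φ at each world:
  u (successors {w, y}): φ is true.
  v (successors {w, k}): φ is true.
  w (successors {u, w, m, k}): φ is true.
  x (successors {v, x, z, t}): φ is true.
  y (successors {v, x, z}): φ is true.
  z (successors {v, m, n}): φ is true.
  t (successors {n}): φ is true.
  m (successors {t, k}): φ is true.
  n (successors {x, t}): φ is true.
  k (successors {u, t}): φ is true.
For instance, at u:
  At u: Dia (s and Box s) is false, so not Dia (s and Box s) is true.
    At u: Dia (s and Box s) requires s and Box s at some successor in {w, y}.
      At w: s and Box s is false.
      At y: s and Box s is false.
    So Dia (s and Box s) is false at u.
Satisfying worlds: {u, v, w, x, y, z, t, m, n, k}

u, v, w, x, y, z, t, m, n, k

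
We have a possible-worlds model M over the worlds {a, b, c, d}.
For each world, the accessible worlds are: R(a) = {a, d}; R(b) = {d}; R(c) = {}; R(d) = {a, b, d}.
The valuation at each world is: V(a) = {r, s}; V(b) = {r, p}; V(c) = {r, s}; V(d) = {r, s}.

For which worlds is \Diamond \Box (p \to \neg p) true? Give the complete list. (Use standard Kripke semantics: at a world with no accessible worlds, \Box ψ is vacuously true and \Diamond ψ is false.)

a, d

Let φ = \Diamond \Box (p \to \neg p). Evaluate φ at each world:
  a (successors {a, d}): φ is true.
  b (successors {d}): φ is false.
  c (successors ∅): φ is false.
  d (successors {a, b, d}): φ is true.
For instance, at a:
  At a: \Diamond \Box (p \to \neg p) requires \Box (p \to \neg p) at some successor in {a, d}.
    \Box (p \to \neg p) holds at a, so \Diamond \Box (p \to \neg p) is true at a.
      At a: \Box (p \to \neg p) requires p \to \neg p at every successor {a, d}.
        At a: p \to \neg p is true.
        At d: p \to \neg p is true.
      So \Box (p \to \neg p) is true at a.
Satisfying worlds: {a, d}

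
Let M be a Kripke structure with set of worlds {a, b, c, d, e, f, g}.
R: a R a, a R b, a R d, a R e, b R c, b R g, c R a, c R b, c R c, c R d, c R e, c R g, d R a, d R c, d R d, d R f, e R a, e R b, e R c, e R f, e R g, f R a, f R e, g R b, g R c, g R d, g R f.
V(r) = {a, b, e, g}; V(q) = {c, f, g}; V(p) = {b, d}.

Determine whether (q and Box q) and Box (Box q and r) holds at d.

At d: q and Box q is false, Box (Box q and r) is false, so (q and Box q) and Box (Box q and r) is false.
  At d: q is false, Box q is false, so q and Box q is false.
    At d: Box q requires q at every successor {a, c, d, f}.
      q fails at a, so Box q is false at d.
  At d: Box (Box q and r) requires Box q and r at every successor {a, c, d, f}.
    Box q and r fails at a, so Box (Box q and r) is false at d.
      At a: Box q is false, r is true, so Box q and r is false.

No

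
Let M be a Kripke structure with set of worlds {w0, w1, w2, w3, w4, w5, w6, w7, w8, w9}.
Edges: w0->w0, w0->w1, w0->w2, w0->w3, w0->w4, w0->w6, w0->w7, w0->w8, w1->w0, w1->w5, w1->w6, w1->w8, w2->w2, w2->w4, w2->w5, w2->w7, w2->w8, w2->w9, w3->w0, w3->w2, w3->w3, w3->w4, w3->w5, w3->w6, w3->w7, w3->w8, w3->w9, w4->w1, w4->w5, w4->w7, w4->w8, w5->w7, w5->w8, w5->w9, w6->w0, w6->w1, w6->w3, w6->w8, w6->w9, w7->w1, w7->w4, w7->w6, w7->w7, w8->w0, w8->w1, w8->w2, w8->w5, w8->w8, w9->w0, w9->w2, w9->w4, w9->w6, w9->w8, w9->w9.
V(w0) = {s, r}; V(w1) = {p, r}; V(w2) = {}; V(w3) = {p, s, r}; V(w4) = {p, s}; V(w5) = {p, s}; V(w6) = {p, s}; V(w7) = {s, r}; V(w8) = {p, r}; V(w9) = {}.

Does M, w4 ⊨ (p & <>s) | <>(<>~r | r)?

Yes

At w4: p & <>s is true, <>(<>~r | r) is true, so (p & <>s) | <>(<>~r | r) is true.
  At w4: p is true, <>s is true, so p & <>s is true.
    At w4: <>s requires s at some successor in {w1, w5, w7, w8}.
      s holds at w5, so <>s is true at w4.
  At w4: <>(<>~r | r) requires <>~r | r at some successor in {w1, w5, w7, w8}.
    <>~r | r holds at w1, so <>(<>~r | r) is true at w4.
      At w1: <>~r is true, r is true, so <>~r | r is true.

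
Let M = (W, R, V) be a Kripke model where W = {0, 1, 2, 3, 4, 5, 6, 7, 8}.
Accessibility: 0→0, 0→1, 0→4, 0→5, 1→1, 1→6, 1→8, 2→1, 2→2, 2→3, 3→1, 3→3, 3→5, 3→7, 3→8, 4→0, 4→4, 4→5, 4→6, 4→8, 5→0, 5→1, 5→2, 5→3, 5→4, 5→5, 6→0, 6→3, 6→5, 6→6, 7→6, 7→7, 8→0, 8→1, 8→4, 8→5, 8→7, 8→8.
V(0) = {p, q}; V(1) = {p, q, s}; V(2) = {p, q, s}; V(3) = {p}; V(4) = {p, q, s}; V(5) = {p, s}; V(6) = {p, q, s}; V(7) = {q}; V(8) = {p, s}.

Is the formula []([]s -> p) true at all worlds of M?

Let φ = []([]s -> p). Evaluate φ at each world:
  0 (successors {0, 1, 4, 5}): φ is true.
  1 (successors {1, 6, 8}): φ is true.
  2 (successors {1, 2, 3}): φ is true.
  3 (successors {1, 3, 5, 7, 8}): φ is true.
  4 (successors {0, 4, 5, 6, 8}): φ is true.
  5 (successors {0, 1, 2, 3, 4, 5}): φ is true.
  6 (successors {0, 3, 5, 6}): φ is true.
  7 (successors {6, 7}): φ is true.
  8 (successors {0, 1, 4, 5, 7, 8}): φ is true.
For instance, at 2:
  At 2: []([]s -> p) requires []s -> p at every successor {1, 2, 3}.
      At 1: []s is true, p is true, so []s -> p is true.
      At 2: []s is false, p is true, so []s -> p is true.
      At 3: []s is false, p is true, so []s -> p is true.
  So []([]s -> p) is true at 2.

Yes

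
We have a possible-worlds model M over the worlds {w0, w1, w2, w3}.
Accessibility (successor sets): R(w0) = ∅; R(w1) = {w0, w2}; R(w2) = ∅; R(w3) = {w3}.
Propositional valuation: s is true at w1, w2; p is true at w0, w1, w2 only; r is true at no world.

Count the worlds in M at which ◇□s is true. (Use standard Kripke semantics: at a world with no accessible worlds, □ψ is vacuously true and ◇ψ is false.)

1

Let φ = ◇□s. Evaluate φ at each world:
  w0 (successors ∅): φ is false.
  w1 (successors {w0, w2}): φ is true.
  w2 (successors ∅): φ is false.
  w3 (successors {w3}): φ is false.
For instance, at w1:
  At w1: ◇□s requires □s at some successor in {w0, w2}.
    □s holds at w0, so ◇□s is true at w1.
      At w0: no accessible worlds, so □s holds vacuously.
Satisfying worlds: {w1}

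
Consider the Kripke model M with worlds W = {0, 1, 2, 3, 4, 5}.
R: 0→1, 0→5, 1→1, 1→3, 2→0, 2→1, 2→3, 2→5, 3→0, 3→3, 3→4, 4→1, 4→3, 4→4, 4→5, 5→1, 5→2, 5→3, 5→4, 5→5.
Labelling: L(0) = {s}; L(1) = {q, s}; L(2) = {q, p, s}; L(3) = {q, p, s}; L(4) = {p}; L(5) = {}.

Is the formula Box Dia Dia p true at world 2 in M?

At 2: Box Dia Dia p requires Dia Dia p at every successor {0, 1, 3, 5}.
  At 0: Dia Dia p is true.
  At 1: Dia Dia p is true.
  At 3: Dia Dia p is true.
  At 5: Dia Dia p is true.
So Box Dia Dia p is true at 2.

Yes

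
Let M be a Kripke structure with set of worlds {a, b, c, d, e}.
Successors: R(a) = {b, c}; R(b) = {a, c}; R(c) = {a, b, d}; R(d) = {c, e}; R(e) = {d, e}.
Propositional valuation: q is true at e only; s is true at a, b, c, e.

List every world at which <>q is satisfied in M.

Let φ = <>q. Evaluate φ at each world:
  a (successors {b, c}): φ is false.
  b (successors {a, c}): φ is false.
  c (successors {a, b, d}): φ is false.
  d (successors {c, e}): φ is true.
  e (successors {d, e}): φ is true.
For instance, at b:
  At b: <>q requires q at some successor in {a, c}.
    At a: q is false.
    At c: q is false.
  So <>q is false at b.
Satisfying worlds: {d, e}

d, e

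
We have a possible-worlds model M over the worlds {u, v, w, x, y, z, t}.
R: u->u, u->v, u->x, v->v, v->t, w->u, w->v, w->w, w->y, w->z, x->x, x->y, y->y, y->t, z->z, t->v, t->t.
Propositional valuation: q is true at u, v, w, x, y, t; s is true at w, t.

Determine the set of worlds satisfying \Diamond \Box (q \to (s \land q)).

w, z

Let φ = \Diamond \Box (q \to (s \land q)). Evaluate φ at each world:
  u (successors {u, v, x}): φ is false.
  v (successors {v, t}): φ is false.
  w (successors {u, v, w, y, z}): φ is true.
  x (successors {x, y}): φ is false.
  y (successors {y, t}): φ is false.
  z (successors {z}): φ is true.
  t (successors {v, t}): φ is false.
For instance, at v:
  At v: \Diamond \Box (q \to (s \land q)) requires \Box (q \to (s \land q)) at some successor in {v, t}.
    At v: \Box (q \to (s \land q)) is false.
    At t: \Box (q \to (s \land q)) is false.
  So \Diamond \Box (q \to (s \land q)) is false at v.
Satisfying worlds: {w, z}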